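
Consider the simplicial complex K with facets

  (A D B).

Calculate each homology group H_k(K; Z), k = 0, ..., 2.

K has 3 vertices, 3 edges, 1 triangle.
rank ∂_0 = 0, rank ∂_1 = 2 ⇒ b_0 = 3 − 0 − 2 = 1; all invariant factors of ∂_1 are 1 so no torsion. So H_0 ≅ Z.
rank ∂_1 = 2, rank ∂_2 = 1 ⇒ b_1 = 3 − 2 − 1 = 0; all invariant factors of ∂_2 are 1 so no torsion. So H_1 ≅ 0.
rank ∂_2 = 1, rank ∂_3 = 0 ⇒ b_2 = 1 − 1 − 0 = 0. So H_2 ≅ 0.

H_0 = Z,  H_1 = 0,  H_2 = 0.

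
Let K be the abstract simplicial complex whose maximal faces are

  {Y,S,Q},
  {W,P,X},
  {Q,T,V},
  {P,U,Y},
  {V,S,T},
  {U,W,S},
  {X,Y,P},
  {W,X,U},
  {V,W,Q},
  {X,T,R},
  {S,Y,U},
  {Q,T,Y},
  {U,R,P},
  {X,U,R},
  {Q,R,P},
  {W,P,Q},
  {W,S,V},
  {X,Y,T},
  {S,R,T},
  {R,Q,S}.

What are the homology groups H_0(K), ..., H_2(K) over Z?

We work with the vertex ordering P < Q < R < S < T < U < V < W < X < Y. The simplices of K, each written with vertices in increasing order, are:

  0-simplices (10): P, Q, R, S, T, U, V, W, X, Y
  1-simplices (30): PQ, PR, PU, PW, PX, PY, QR, QS, QT, QV, QW, QY, RS, RT, RU, RX, ST, SU, SV, SW, SY, TV, TX, TY, UW, UX, UY, VW, WX, XY
  2-simplices (20): PQR, PQW, PRU, PUY, PWX, PXY, QRS, QSY, QTV, QTY, QVW, RST, RTX, RUX, STV, SUW, SUY, SVW, TXY, UWX

so the chain groups are C_0 ≅ Z^10, C_1 ≅ Z^30, C_2 ≅ Z^20.

∂_1: C_1 → C_0 is given by ∂[p,q] = [q] − [p].
As a 10×30 matrix over Z this has rank 9, with invariant factors (1,1,1,1,1,1,1,1,1).

∂_2: C_2 → C_1 sends each 2-simplex [p,q,r] to [q,r] − [p,r] + [p,q]. For instance
  ∂SUY = UY − SY + SU,
  ∂PQR = QR − PR + PQ.
This gives a 30×20 integer matrix of rank 20; reducing to Smith normal form yields diagonal entries (1,1,1,1,1,1,1,1,1,1,1,1,1,1,1,1,1,1,1,2).

From H_k ≅ ker(∂_k) / im(∂_{k+1}) we obtain:

  H_0: rank C_0 − rank ∂_1 = 10 − 9 = 1, and the invariant factors of ∂_1 are all 1, so H_0 ≅ Z.
  H_1: rank ker ∂_1 − rank ∂_2 = (30 − 9) − 20 = 1, and ∂_2 has invariant factor 2 > 1, so H_1 ≅ Z ⊕ Z_2.
  H_2: rank ker ∂_2 − rank ∂_3 = (20 − 20) − 0 = 0, and there is no ∂_3, so H_2 ≅ 0.

As a check, the Euler characteristic is 10 − 30 + 20 = 0, which agrees with 1 − 1 + 0 = 0.

H_0 ≅ Z,  H_1 ≅ Z ⊕ Z_2,  H_2 = 0.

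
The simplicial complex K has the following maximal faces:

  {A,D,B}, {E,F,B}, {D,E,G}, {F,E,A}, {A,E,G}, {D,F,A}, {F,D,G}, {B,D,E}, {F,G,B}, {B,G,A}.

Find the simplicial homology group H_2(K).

H_2 = 0.

We work with the vertex ordering A < B < D < E < F < G. The simplices of K, each written with vertices in increasing order, are:

  0-simplices (6): A, B, D, E, F, G
  1-simplices (15): AB, AD, AE, AF, AG, BD, BE, BF, BG, DE, DF, DG, EF, EG, FG
  2-simplices (10): ABD, ABG, ADF, AEF, AEG, BDE, BEF, BFG, DEG, DFG

Hence C_0 ≅ Z^6, C_1 ≅ Z^15, C_2 ≅ Z^10.

The boundary map ∂_1: C_1 → C_0 sends each edge [p,q] (with p < q) to q − p.
The 6×15 boundary matrix has rank 5 and Smith normal form diag(1,1,1,1,1).

The boundary map ∂_2: C_2 → C_1 sends each 2-simplex [p,q,r] to [q,r] − [p,r] + [p,q]. For instance
  ∂DEG = EG − DG + DE,
  ∂ADF = DF − AF + AD.
As a 15×10 matrix over Z this has rank 10, with invariant factors (1,1,1,1,1,1,1,1,1,2).

From H_k ≅ ker(∂_k) / im(∂_{k+1}) we obtain:

  H_2: rank ker ∂_2 − rank ∂_3 = (10 − 10) − 0 = 0, and there is no ∂_3, so H_2 = 0.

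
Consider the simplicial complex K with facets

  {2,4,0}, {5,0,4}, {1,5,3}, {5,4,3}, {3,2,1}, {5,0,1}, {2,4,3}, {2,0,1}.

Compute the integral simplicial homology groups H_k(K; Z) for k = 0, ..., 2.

H_0 = Z,  H_1 = 0,  H_2 = Z.

Take the total order 0 < 1 < 2 < 3 < 4 < 5 on the vertex set. Then K (dimension 2) consists of the simplices:

  0-simplices (6): [0], [1], [2], [3], [4], [5]
  1-simplices (12): [0,1], [0,2], [0,4], [0,5], [1,2], [1,3], [1,5], [2,3], [2,4], [3,4], [3,5], [4,5]
  2-simplices (8): [0,1,2], [0,1,5], [0,2,4], [0,4,5], [1,2,3], [1,3,5], [2,3,4], [3,4,5]

so the chain groups are C_0 ≅ Z^6, C_1 ≅ Z^12, C_2 ≅ Z^8.

∂_1: C_1 → C_0 sends each edge [p,q] (with p < q) to q − p.
The resulting 6×12 matrix has rank 5, and its Smith normal form has invariant factors (1,1,1,1,1).

Boundary ∂_2: C_2 → C_1 acts by ∂[p,q,r] = [q,r] − [p,r] + [p,q]. For instance
  ∂[3,4,5] = [4,5] − [3,5] + [3,4],
  ∂[0,4,5] = [4,5] − [0,5] + [0,4].
This gives a 12×8 integer matrix of rank 7; reducing to Smith normal form yields diagonal entries (1,1,1,1,1,1,1).

Now H_k = ker ∂_k / im ∂_{k+1}, so:

  H_0: rank C_0 − rank ∂_1 = 6 − 5 = 1, and the invariant factors of ∂_1 are all 1, so H_0 ≅ Z.
  H_1: rank ker ∂_1 − rank ∂_2 = (12 − 5) − 7 = 0, and the invariant factors of ∂_2 are all 1, so H_1 ≅ 0.
  H_2: rank ker ∂_2 − rank ∂_3 = (8 − 7) − 0 = 1, and there is no ∂_3, so H_2 ≅ Z.

As a check, the Euler characteristic is 6 − 12 + 8 = 2, which agrees with 1 − 0 + 1 = 2.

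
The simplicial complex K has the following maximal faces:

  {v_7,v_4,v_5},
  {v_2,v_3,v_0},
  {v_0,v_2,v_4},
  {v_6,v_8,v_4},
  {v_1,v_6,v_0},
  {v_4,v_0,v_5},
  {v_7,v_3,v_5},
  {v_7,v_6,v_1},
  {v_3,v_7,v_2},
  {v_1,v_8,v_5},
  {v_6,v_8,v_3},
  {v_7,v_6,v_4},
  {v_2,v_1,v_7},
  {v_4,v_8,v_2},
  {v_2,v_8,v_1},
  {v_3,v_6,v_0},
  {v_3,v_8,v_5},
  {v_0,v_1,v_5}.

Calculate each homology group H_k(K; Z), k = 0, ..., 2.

Order the vertices as v_0 < v_1 < v_2 < v_3 < v_4 < v_5 < v_6 < v_7 < v_8. Listing each simplex with vertices in this order, K has dimension 2 with simplices:

  0-simplices (9): [v_0], [v_1], [v_2], [v_3], [v_4], [v_5], [v_6], [v_7], [v_8]
  1-simplices (27): (27 of them)
  2-simplices (18): (18 of them)

giving chain groups C_0 ≅ Z^9, C_1 ≅ Z^27, C_2 ≅ Z^18.

∂_1: C_1 → C_0 is given by ∂[p,q] = [q] − [p]. For instance
  ∂[v_2,v_7] = [v_7] − [v_2].
The resulting 9×27 matrix has rank 8, and its Smith normal form has invariant factors (1,1,1,1,1,1,1,1).

The boundary map ∂_2: C_2 → C_1 acts by ∂[p,q,r] = [q,r] − [p,r] + [p,q]. For instance
  ∂[v_1,v_2,v_8] = [v_2,v_8] − [v_1,v_8] + [v_1,v_2],
  ∂[v_0,v_4,v_5] = [v_4,v_5] − [v_0,v_5] + [v_0,v_4].
The 27×18 boundary matrix has rank 17 and Smith normal form diag(1,1,1,1,1,1,1,1,1,1,1,1,1,1,1,1,1).

Reading off H_k = ker ∂_k / im ∂_{k+1}:

  H_0: rank C_0 − rank ∂_1 = 9 − 8 = 1, and the invariant factors of ∂_1 are all 1, so H_0 = Z.
  H_1: rank ker ∂_1 − rank ∂_2 = (27 − 8) − 17 = 2, and the invariant factors of ∂_2 are all 1, so H_1 = Z^2.
  H_2: rank ker ∂_2 − rank ∂_3 = (18 − 17) − 0 = 1, and there is no ∂_3, so H_2 = Z.

H_0 = Z,  H_1 = Z^2,  H_2 = Z.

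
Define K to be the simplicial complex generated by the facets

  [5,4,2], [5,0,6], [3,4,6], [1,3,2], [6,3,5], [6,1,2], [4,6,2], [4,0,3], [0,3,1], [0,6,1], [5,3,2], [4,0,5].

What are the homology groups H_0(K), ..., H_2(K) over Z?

H_0 ≅ Z,  H_1 ≅ Z/2,  H_2 = 0.

K has 7 vertices, 18 edges, 12 triangles.
rank ∂_0 = 0, rank ∂_1 = 6 ⇒ b_0 = 7 − 0 − 6 = 1; all invariant factors of ∂_1 are 1 so no torsion. So H_0 = Z.
rank ∂_1 = 6, rank ∂_2 = 12 ⇒ b_1 = 18 − 6 − 12 = 0; ∂_2 has invariant factor(s) [2] giving torsion. So H_1 = Z/2.
rank ∂_2 = 12, rank ∂_3 = 0 ⇒ b_2 = 12 − 12 − 0 = 0. So H_2 = 0.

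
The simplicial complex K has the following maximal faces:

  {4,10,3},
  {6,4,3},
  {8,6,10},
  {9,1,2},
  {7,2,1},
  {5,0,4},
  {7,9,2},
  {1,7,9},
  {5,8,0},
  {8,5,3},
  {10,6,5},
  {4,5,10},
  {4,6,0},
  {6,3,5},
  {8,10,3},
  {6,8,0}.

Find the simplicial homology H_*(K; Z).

H_0 ≅ Z^2,  H_1 ≅ Z/2Z,  H_2 ≅ Z.

K has 11 vertices, 24 edges, 16 triangles.
rank ∂_0 = 0, rank ∂_1 = 9 ⇒ b_0 = 11 − 0 − 9 = 2; all invariant factors of ∂_1 are 1 so no torsion. So H_0 ≅ Z^2.
rank ∂_1 = 9, rank ∂_2 = 15 ⇒ b_1 = 24 − 9 − 15 = 0; ∂_2 has invariant factor(s) [2] giving torsion. So H_1 ≅ Z/2Z.
rank ∂_2 = 15, rank ∂_3 = 0 ⇒ b_2 = 16 − 15 − 0 = 1. So H_2 ≅ Z.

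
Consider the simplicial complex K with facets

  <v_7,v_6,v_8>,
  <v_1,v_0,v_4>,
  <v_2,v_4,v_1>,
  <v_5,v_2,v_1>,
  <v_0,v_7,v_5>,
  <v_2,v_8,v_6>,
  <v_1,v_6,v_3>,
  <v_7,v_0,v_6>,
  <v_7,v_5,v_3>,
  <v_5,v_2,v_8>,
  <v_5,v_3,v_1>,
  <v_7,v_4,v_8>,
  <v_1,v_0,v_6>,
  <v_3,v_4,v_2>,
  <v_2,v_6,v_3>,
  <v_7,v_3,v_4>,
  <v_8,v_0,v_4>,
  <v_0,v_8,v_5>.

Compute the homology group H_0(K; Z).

Order the vertices as v_0 < v_1 < v_2 < v_3 < v_4 < v_5 < v_6 < v_7 < v_8. Listing each simplex with vertices in this order, K has dimension 2 with simplices:

  0-simplices (9): [v_0], [v_1], [v_2], [v_3], [v_4], [v_5], [v_6], [v_7], [v_8]
  1-simplices (27): (27 of them)
  2-simplices (18): (18 of them)

giving chain groups C_0 ≅ Z^9, C_1 ≅ Z^27, C_2 ≅ Z^18.

Boundary ∂_1: C_1 → C_0 sends each edge [p,q] (with p < q) to q − p.
The resulting 9×27 matrix has rank 8, and its Smith normal form has invariant factors (1,1,1,1,1,1,1,1).

The boundary map ∂_2: C_2 → C_1 maps a triangle to the signed sum of its edges. For instance
  ∂[v_0,v_4,v_8] = [v_4,v_8] − [v_0,v_8] + [v_0,v_4],
  ∂[v_3,v_5,v_7] = [v_5,v_7] − [v_3,v_7] + [v_3,v_5].
The resulting 27×18 matrix has rank 18, and its Smith normal form has invariant factors (1,1,1,1,1,1,1,1,1,1,1,1,1,1,1,1,1,2).

Now H_k = ker ∂_k / im ∂_{k+1}, so:

  H_0: rank C_0 − rank ∂_1 = 9 − 8 = 1, and the invariant factors of ∂_1 are all 1, so H_0 ≅ Z.

H_0 = Z.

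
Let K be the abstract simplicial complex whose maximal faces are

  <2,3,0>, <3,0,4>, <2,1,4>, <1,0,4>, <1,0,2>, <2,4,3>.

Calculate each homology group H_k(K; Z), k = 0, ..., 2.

H_0 = Z,  H_1 = 0,  H_2 = Z.

Take the total order 0 < 1 < 2 < 3 < 4 on the vertex set. Then K (dimension 2) consists of the simplices:

  0-simplices (5): [0], [1], [2], [3], [4]
  1-simplices (9): [0,1], [0,2], [0,3], [0,4], [1,2], [1,4], [2,3], [2,4], [3,4]
  2-simplices (6): [0,1,2], [0,1,4], [0,2,3], [0,3,4], [1,2,4], [2,3,4]

giving chain groups C_0 ≅ Z^5, C_1 ≅ Z^9, C_2 ≅ Z^6.

Boundary ∂_1: C_1 → C_0 sends each edge [p,q] (with p < q) to q − p.
The 5×9 boundary matrix has rank 4 and Smith normal form diag(1,1,1,1).

The boundary map ∂_2: C_2 → C_1 acts by ∂[p,q,r] = [q,r] − [p,r] + [p,q]. For instance
  ∂[0,3,4] = [3,4] − [0,4] + [0,3],
  ∂[0,1,2] = [1,2] − [0,2] + [0,1].
The 9×6 boundary matrix has rank 5 and Smith normal form diag(1,1,1,1,1).

Reading off H_k = ker ∂_k / im ∂_{k+1}:

  H_0: rank C_0 − rank ∂_1 = 5 − 4 = 1, and the invariant factors of ∂_1 are all 1, so H_0 = Z.
  H_1: rank ker ∂_1 − rank ∂_2 = (9 − 4) − 5 = 0, and the invariant factors of ∂_2 are all 1, so H_1 = 0.
  H_2: rank ker ∂_2 − rank ∂_3 = (6 − 5) − 0 = 1, and there is no ∂_3, so H_2 = Z.

As a check, the Euler characteristic is 5 − 9 + 6 = 2, which agrees with 1 − 0 + 1 = 2.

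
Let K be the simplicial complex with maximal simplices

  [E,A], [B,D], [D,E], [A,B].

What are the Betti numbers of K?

Take the total order A < B < D < E on the vertex set. Then K (dimension 1) consists of the simplices:

  0-simplices (4): A, B, D, E
  1-simplices (4): AB, AE, BD, DE

Hence C_0 ≅ Z^4, C_1 ≅ Z^4.

Boundary ∂_1: C_1 → C_0 sends each edge [p,q] (with p < q) to q − p. For instance
  ∂BD = D − B.
As a 4×4 matrix over Z this has rank 3, with invariant factors (1,1,1).

From H_k ≅ ker(∂_k) / im(∂_{k+1}) we obtain:

  H_0: rank C_0 − rank ∂_1 = 4 − 3 = 1, and the invariant factors of ∂_1 are all 1, so H_0 ≅ Z.
  H_1: rank ker ∂_1 − rank ∂_2 = (4 − 3) − 0 = 1, and there is no ∂_2, so H_1 ≅ Z.

Hence the Betti numbers are b_0 = 1, b_1 = 1.

b_0 = 1, b_1 = 1.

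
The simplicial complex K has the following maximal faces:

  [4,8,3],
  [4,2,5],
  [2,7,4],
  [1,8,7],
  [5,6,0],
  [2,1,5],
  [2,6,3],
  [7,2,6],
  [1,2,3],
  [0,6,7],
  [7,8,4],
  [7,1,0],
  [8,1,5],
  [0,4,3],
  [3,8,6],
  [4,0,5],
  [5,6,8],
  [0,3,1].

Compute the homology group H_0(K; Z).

H_0 ≅ Z.

K has 9 vertices, 27 edges, 18 triangles.
rank ∂_0 = 0, rank ∂_1 = 8 ⇒ b_0 = 9 − 0 − 8 = 1; all invariant factors of ∂_1 are 1 so no torsion. So H_0 ≅ Z.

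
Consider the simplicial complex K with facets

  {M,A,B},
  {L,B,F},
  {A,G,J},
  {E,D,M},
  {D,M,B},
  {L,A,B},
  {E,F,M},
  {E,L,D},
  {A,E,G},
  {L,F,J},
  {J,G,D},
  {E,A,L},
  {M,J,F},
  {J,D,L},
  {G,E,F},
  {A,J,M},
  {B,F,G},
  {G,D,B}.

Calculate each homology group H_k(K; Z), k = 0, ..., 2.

H_0 ≅ Z,  H_1 ≅ Z^2,  H_2 ≅ Z.

Fix the vertex order A < B < D < E < F < G < J < L < M and write every simplex with vertices in increasing order. Then dim K = 2 and the simplices of K are:

  0-simplices (9): A, B, D, E, F, G, J, L, M
  1-simplices (27): AB, AE, AG, AJ, AL, AM, BD, BF, BG, BL, BM, DE, DG, DJ, DL, DM, EF, EG, EL, EM, FG, FJ, FL, FM, GJ, JL, JM
  2-simplices (18): ABL, ABM, AEG, AEL, AGJ, AJM, BDG, BDM, BFG, BFL, DEL, DEM, DGJ, DJL, EFG, EFM, FJL, FJM

giving chain groups C_0 ≅ Z^9, C_1 ≅ Z^27, C_2 ≅ Z^18.

∂_1: C_1 → C_0 maps an edge to its endpoints' difference, ∂[p,q] = q − p.
As a 9×27 matrix over Z this has rank 8, with invariant factors (1,1,1,1,1,1,1,1).

The boundary map ∂_2: C_2 → C_1 sends each 2-simplex [p,q,r] to [q,r] − [p,r] + [p,q]. For instance
  ∂DJL = JL − DL + DJ,
  ∂FJL = JL − FL + FJ.
The resulting 27×18 matrix has rank 17, and its Smith normal form has invariant factors (1,1,1,1,1,1,1,1,1,1,1,1,1,1,1,1,1).

Reading off H_k = ker ∂_k / im ∂_{k+1}:

  H_0: rank C_0 − rank ∂_1 = 9 − 8 = 1, and the invariant factors of ∂_1 are all 1, so H_0 = Z.
  H_1: rank ker ∂_1 − rank ∂_2 = (27 − 8) − 17 = 2, and the invariant factors of ∂_2 are all 1, so H_1 = Z^2.
  H_2: rank ker ∂_2 − rank ∂_3 = (18 − 17) − 0 = 1, and there is no ∂_3, so H_2 = Z.

As a check, the Euler characteristic is 9 − 27 + 18 = 0, which agrees with 1 − 2 + 1 = 0.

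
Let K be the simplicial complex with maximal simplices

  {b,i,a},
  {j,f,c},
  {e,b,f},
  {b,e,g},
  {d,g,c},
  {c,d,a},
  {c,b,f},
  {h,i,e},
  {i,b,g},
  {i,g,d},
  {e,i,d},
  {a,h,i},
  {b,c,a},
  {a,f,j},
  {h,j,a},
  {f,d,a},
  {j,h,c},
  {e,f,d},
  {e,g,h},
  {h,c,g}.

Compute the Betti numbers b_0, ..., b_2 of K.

Take the total order a < b < c < d < e < f < g < h < i < j on the vertex set. Then K (dimension 2) consists of the simplices:

  0-simplices (10): a, b, c, d, e, f, g, h, i, j
  1-simplices (30): ab, ac, ad, af, ah, ai, aj, bc, be, bf, bg, bi, cd, cf, cg, ch, cj, de, df, dg, di, ef, eg, eh, ei, fj, gh, gi, hi, hj
  2-simplices (20): abc, abi, acd, adf, afj, ahi, ahj, bcf, bef, beg, bgi, cdg, cfj, cgh, chj, def, dei, dgi, egh, ehi

giving chain groups C_0 ≅ Z^10, C_1 ≅ Z^30, C_2 ≅ Z^20.

∂_1: C_1 → C_0 is given by ∂[p,q] = [q] − [p].
This gives a 10×30 integer matrix of rank 9; reducing to Smith normal form yields diagonal entries (1,1,1,1,1,1,1,1,1).

The boundary map ∂_2: C_2 → C_1 maps a triangle to the signed sum of its edges. For instance
  ∂def = ef − df + de,
  ∂afj = fj − aj + af.
The 30×20 boundary matrix has rank 20 and Smith normal form diag(1,1,1,1,1,1,1,1,1,1,1,1,1,1,1,1,1,1,1,2).

Now H_k = ker ∂_k / im ∂_{k+1}, so:

  H_0: rank C_0 − rank ∂_1 = 10 − 9 = 1, and the invariant factors of ∂_1 are all 1, so H_0 = Z.
  H_1: rank ker ∂_1 − rank ∂_2 = (30 − 9) − 20 = 1, and ∂_2 has invariant factor 2 > 1, so H_1 = Z × Z/2.
  H_2: rank ker ∂_2 − rank ∂_3 = (20 − 20) − 0 = 0, and there is no ∂_3, so H_2 = 0.

As a check, the Euler characteristic is 10 − 30 + 20 = 0, which agrees with 1 − 1 + 0 = 0.

Hence the Betti numbers are b_0 = 1, b_1 = 1, b_2 = 0.

b_0 = 1, b_1 = 1, b_2 = 0.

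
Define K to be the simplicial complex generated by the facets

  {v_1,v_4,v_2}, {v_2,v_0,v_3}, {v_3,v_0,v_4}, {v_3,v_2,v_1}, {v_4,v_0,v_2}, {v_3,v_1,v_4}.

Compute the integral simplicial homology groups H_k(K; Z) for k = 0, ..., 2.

H_0 = Z,  H_1 = 0,  H_2 = Z.

K has 5 vertices, 9 edges, 6 triangles.
rank ∂_0 = 0, rank ∂_1 = 4 ⇒ b_0 = 5 − 0 − 4 = 1; all invariant factors of ∂_1 are 1 so no torsion. So H_0 = Z.
rank ∂_1 = 4, rank ∂_2 = 5 ⇒ b_1 = 9 − 4 − 5 = 0; all invariant factors of ∂_2 are 1 so no torsion. So H_1 = 0.
rank ∂_2 = 5, rank ∂_3 = 0 ⇒ b_2 = 6 − 5 − 0 = 1. So H_2 = Z.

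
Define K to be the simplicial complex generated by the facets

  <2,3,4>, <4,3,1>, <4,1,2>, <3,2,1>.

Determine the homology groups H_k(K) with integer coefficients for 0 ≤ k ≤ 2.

H_0 = Z,  H_1 = 0,  H_2 = Z.

Order the vertices as 1 < 2 < 3 < 4. Listing each simplex with vertices in this order, K has dimension 2 with simplices:

  0-simplices (4): [1], [2], [3], [4]
  1-simplices (6): [1,2], [1,3], [1,4], [2,3], [2,4], [3,4]
  2-simplices (4): [1,2,3], [1,2,4], [1,3,4], [2,3,4]

so the chain groups are C_0 ≅ Z^4, C_1 ≅ Z^6, C_2 ≅ Z^4.

The boundary map ∂_1: C_1 → C_0 sends each edge [p,q] (with p < q) to q − p. For instance
  ∂[2,3] = [3] − [2].
The resulting 4×6 matrix has rank 3, and its Smith normal form has invariant factors (1,1,1).

Boundary ∂_2: C_2 → C_1 maps a triangle to the signed sum of its edges. For instance
  ∂[1,2,4] = [2,4] − [1,4] + [1,2],
  ∂[1,3,4] = [3,4] − [1,4] + [1,3].
As a 6×4 matrix over Z this has rank 3, with invariant factors (1,1,1).

From H_k ≅ ker(∂_k) / im(∂_{k+1}) we obtain:

  H_0: rank C_0 − rank ∂_1 = 4 − 3 = 1, and the invariant factors of ∂_1 are all 1, so H_0 = Z.
  H_1: rank ker ∂_1 − rank ∂_2 = (6 − 3) − 3 = 0, and the invariant factors of ∂_2 are all 1, so H_1 = 0.
  H_2: rank ker ∂_2 − rank ∂_3 = (4 − 3) − 0 = 1, and there is no ∂_3, so H_2 = Z.

(K is a triangulation of the 2-sphere S^2.)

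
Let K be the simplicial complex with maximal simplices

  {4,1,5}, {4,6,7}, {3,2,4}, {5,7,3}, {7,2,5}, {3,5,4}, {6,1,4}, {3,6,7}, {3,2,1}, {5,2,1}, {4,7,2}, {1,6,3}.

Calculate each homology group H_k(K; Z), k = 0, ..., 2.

H_0 ≅ Z,  H_1 ≅ Z/2,  H_2 = 0.

K has 7 vertices, 18 edges, 12 triangles.
rank ∂_0 = 0, rank ∂_1 = 6 ⇒ b_0 = 7 − 0 − 6 = 1; all invariant factors of ∂_1 are 1 so no torsion. So H_0 = Z.
rank ∂_1 = 6, rank ∂_2 = 12 ⇒ b_1 = 18 − 6 − 12 = 0; ∂_2 has invariant factor(s) [2] giving torsion. So H_1 = Z/2.
rank ∂_2 = 12, rank ∂_3 = 0 ⇒ b_2 = 12 − 12 − 0 = 0. So H_2 = 0.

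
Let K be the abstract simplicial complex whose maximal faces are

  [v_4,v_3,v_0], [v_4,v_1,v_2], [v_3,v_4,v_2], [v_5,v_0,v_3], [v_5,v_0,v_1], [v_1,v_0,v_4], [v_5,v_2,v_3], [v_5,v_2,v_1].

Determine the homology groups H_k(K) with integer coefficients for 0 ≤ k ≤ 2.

K has 6 vertices, 12 edges, 8 triangles.
rank ∂_0 = 0, rank ∂_1 = 5 ⇒ b_0 = 6 − 0 − 5 = 1; all invariant factors of ∂_1 are 1 so no torsion. So H_0 = Z.
rank ∂_1 = 5, rank ∂_2 = 7 ⇒ b_1 = 12 − 5 − 7 = 0; all invariant factors of ∂_2 are 1 so no torsion. So H_1 = 0.
rank ∂_2 = 7, rank ∂_3 = 0 ⇒ b_2 = 8 − 7 − 0 = 1. So H_2 = Z.

H_0 ≅ Z,  H_1 = 0,  H_2 ≅ Z.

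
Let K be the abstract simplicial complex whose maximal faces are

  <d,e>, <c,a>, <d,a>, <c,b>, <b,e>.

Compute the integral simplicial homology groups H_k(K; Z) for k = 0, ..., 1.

H_0 ≅ Z,  H_1 ≅ Z.

Take the total order a < b < c < d < e on the vertex set. Then K (dimension 1) consists of the simplices:

  0-simplices (5): a, b, c, d, e
  1-simplices (5): ac, ad, bc, be, de

so the chain groups are C_0 ≅ Z^5, C_1 ≅ Z^5.

Boundary ∂_1: C_1 → C_0 is given by ∂[p,q] = [q] − [p].
The 5×5 boundary matrix has rank 4 and Smith normal form diag(1,1,1,1).

Now H_k = ker ∂_k / im ∂_{k+1}, so:

  H_0: rank C_0 − rank ∂_1 = 5 − 4 = 1, and the invariant factors of ∂_1 are all 1, so H_0 ≅ Z.
  H_1: rank ker ∂_1 − rank ∂_2 = (5 − 4) − 0 = 1, and there is no ∂_2, so H_1 ≅ Z.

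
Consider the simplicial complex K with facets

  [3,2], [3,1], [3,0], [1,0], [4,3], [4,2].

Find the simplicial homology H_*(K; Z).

Order the vertices as 0 < 1 < 2 < 3 < 4. Listing each simplex with vertices in this order, K has dimension 1 with simplices:

  0-simplices (5): [0], [1], [2], [3], [4]
  1-simplices (6): [0,1], [0,3], [1,3], [2,3], [2,4], [3,4]

so the chain groups are C_0 ≅ Z^5, C_1 ≅ Z^6.

The boundary map ∂_1: C_1 → C_0 sends each edge [p,q] (with p < q) to q − p. For instance
  ∂[3,4] = [4] − [3].
As a 5×6 matrix over Z this has rank 4, with invariant factors (1,1,1,1).

Now H_k = ker ∂_k / im ∂_{k+1}, so:

  H_0: rank C_0 − rank ∂_1 = 5 − 4 = 1, and the invariant factors of ∂_1 are all 1, so H_0 ≅ Z.
  H_1: rank ker ∂_1 − rank ∂_2 = (6 − 4) − 0 = 2, and there is no ∂_2, so H_1 ≅ Z^2.

H_0 = Z,  H_1 = Z^2.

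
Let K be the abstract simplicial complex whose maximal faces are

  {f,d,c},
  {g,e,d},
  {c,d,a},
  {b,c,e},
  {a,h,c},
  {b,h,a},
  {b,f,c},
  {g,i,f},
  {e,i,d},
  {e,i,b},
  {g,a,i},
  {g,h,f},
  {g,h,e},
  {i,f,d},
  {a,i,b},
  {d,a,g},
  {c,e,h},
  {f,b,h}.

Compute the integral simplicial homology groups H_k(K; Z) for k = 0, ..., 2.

Order the vertices as a < b < c < d < e < f < g < h < i. Listing each simplex with vertices in this order, K has dimension 2 with simplices:

  0-simplices (9): a, b, c, d, e, f, g, h, i
  1-simplices (27): ab, ac, ad, ag, ah, ai, bc, be, bf, bh, bi, cd, ce, cf, ch, de, df, dg, di, eg, eh, ei, fg, fh, fi, gh, gi
  2-simplices (18): abh, abi, acd, ach, adg, agi, bce, bcf, bei, bfh, cdf, ceh, deg, dei, dfi, egh, fgh, fgi

giving chain groups C_0 ≅ Z^9, C_1 ≅ Z^27, C_2 ≅ Z^18.

Boundary ∂_1: C_1 → C_0 is given by ∂[p,q] = [q] − [p]. For instance
  ∂ai = i − a.
This gives a 9×27 integer matrix of rank 8; reducing to Smith normal form yields diagonal entries (1,1,1,1,1,1,1,1).

∂_2: C_2 → C_1 maps a triangle to the signed sum of its edges. For instance
  ∂ach = ch − ah + ac,
  ∂agi = gi − ai + ag.
The 27×18 boundary matrix has rank 18 and Smith normal form diag(1,1,1,1,1,1,1,1,1,1,1,1,1,1,1,1,1,2).

Reading off H_k = ker ∂_k / im ∂_{k+1}:

  H_0: rank C_0 − rank ∂_1 = 9 − 8 = 1, and the invariant factors of ∂_1 are all 1, so H_0 ≅ Z.
  H_1: rank ker ∂_1 − rank ∂_2 = (27 − 8) − 18 = 1, and ∂_2 has invariant factor 2 > 1, so H_1 ≅ Z ⊕ Z/2.
  H_2: rank ker ∂_2 − rank ∂_3 = (18 − 18) − 0 = 0, and there is no ∂_3, so H_2 ≅ 0.

H_0 = Z,  H_1 = Z ⊕ Z/2,  H_2 = 0.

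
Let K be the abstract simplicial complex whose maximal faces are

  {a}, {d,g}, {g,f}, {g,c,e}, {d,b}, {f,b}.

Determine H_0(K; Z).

H_0 ≅ Z^2.

Take the total order a < b < c < d < e < f < g on the vertex set. Then K (dimension 2) consists of the simplices:

  0-simplices (7): a, b, c, d, e, f, g
  1-simplices (7): bd, bf, ce, cg, dg, eg, fg
  2-simplices (1): ceg

Hence C_0 ≅ Z^7, C_1 ≅ Z^7, C_2 ≅ Z^1.

The boundary map ∂_1: C_1 → C_0 is given by ∂[p,q] = [q] − [p].
As a 7×7 matrix over Z this has rank 5, with invariant factors (1,1,1,1,1).

Boundary ∂_2: C_2 → C_1 sends each 2-simplex [p,q,r] to [q,r] − [p,r] + [p,q]. For instance
  ∂ceg = eg − cg + ce.
The 7×1 boundary matrix has rank 1 and Smith normal form diag(1).

Computing H_k = (kernel of ∂_k) / (image of ∂_{k+1}):

  H_0: rank C_0 − rank ∂_1 = 7 − 5 = 2, and the invariant factors of ∂_1 are all 1, so H_0 = Z^2.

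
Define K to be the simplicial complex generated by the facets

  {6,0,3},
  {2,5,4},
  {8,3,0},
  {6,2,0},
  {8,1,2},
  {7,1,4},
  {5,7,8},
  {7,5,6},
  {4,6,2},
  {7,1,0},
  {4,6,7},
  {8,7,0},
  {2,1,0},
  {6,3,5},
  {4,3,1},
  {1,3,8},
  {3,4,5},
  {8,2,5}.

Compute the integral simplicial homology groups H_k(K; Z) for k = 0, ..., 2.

We work with the vertex ordering 0 < 1 < 2 < 3 < 4 < 5 < 6 < 7 < 8. The simplices of K, each written with vertices in increasing order, are:

  0-simplices (9): [0], [1], [2], [3], [4], [5], [6], [7], [8]
  1-simplices (27): (27 of them)
  2-simplices (18): [0,1,2], [0,1,7], [0,2,6], [0,3,6], [0,3,8], [0,7,8], [1,2,8], [1,3,4], [1,3,8], [1,4,7], [2,4,5], [2,4,6], [2,5,8], [3,4,5], [3,5,6], [4,6,7], [5,6,7], [5,7,8]

Hence C_0 ≅ Z^9, C_1 ≅ Z^27, C_2 ≅ Z^18.

The boundary map ∂_1: C_1 → C_0 maps an edge to its endpoints' difference, ∂[p,q] = q − p. For instance
  ∂[4,5] = [5] − [4].
As a 9×27 matrix over Z this has rank 8, with invariant factors (1,1,1,1,1,1,1,1).

∂_2: C_2 → C_1 acts by ∂[p,q,r] = [q,r] − [p,r] + [p,q]. For instance
  ∂[5,6,7] = [6,7] − [5,7] + [5,6],
  ∂[4,6,7] = [6,7] − [4,7] + [4,6].
This gives a 27×18 integer matrix of rank 18; reducing to Smith normal form yields diagonal entries (1,1,1,1,1,1,1,1,1,1,1,1,1,1,1,1,1,2).

Now H_k = ker ∂_k / im ∂_{k+1}, so:

  H_0: rank C_0 − rank ∂_1 = 9 − 8 = 1, and the invariant factors of ∂_1 are all 1, so H_0 ≅ Z.
  H_1: rank ker ∂_1 − rank ∂_2 = (27 − 8) − 18 = 1, and ∂_2 has invariant factor 2 > 1, so H_1 ≅ Z ⊕ Z/2.
  H_2: rank ker ∂_2 − rank ∂_3 = (18 − 18) − 0 = 0, and there is no ∂_3, so H_2 ≅ 0.

As a check, the Euler characteristic is 9 − 27 + 18 = 0, which agrees with 1 − 1 + 0 = 0.

H_0 ≅ Z,  H_1 ≅ Z ⊕ Z/2,  H_2 = 0.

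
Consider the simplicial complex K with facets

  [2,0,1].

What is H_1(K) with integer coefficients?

K has 3 vertices, 3 edges, 1 triangle.
rank ∂_1 = 2, rank ∂_2 = 1 ⇒ b_1 = 3 − 2 − 1 = 0; all invariant factors of ∂_2 are 1 so no torsion. So H_1 = 0.

H_1 = 0.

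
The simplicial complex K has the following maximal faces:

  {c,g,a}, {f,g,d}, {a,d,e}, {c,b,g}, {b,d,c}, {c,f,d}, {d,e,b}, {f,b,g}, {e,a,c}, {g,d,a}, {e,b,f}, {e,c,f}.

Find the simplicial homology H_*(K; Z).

H_0 = Z,  H_1 = Z/2Z,  H_2 = 0.

We work with the vertex ordering a < b < c < d < e < f < g. The simplices of K, each written with vertices in increasing order, are:

  0-simplices (7): a, b, c, d, e, f, g
  1-simplices (18): ac, ad, ae, ag, bc, bd, be, bf, bg, cd, ce, cf, cg, de, df, dg, ef, fg
  2-simplices (12): ace, acg, ade, adg, bcd, bcg, bde, bef, bfg, cdf, cef, dfg

giving chain groups C_0 ≅ Z^7, C_1 ≅ Z^18, C_2 ≅ Z^12.

The boundary map ∂_1: C_1 → C_0 is given by ∂[p,q] = [q] − [p].
As a 7×18 matrix over Z this has rank 6, with invariant factors (1,1,1,1,1,1).

∂_2: C_2 → C_1 acts by ∂[p,q,r] = [q,r] − [p,r] + [p,q]. For instance
  ∂dfg = fg − dg + df,
  ∂bde = de − be + bd.
The resulting 18×12 matrix has rank 12, and its Smith normal form has invariant factors (1,1,1,1,1,1,1,1,1,1,1,2).

Now H_k = ker ∂_k / im ∂_{k+1}, so:

  H_0: rank C_0 − rank ∂_1 = 7 − 6 = 1, and the invariant factors of ∂_1 are all 1, so H_0 ≅ Z.
  H_1: rank ker ∂_1 − rank ∂_2 = (18 − 6) − 12 = 0, and ∂_2 has invariant factor 2 > 1, so H_1 ≅ Z/2Z.
  H_2: rank ker ∂_2 − rank ∂_3 = (12 − 12) − 0 = 0, and there is no ∂_3, so H_2 ≅ 0.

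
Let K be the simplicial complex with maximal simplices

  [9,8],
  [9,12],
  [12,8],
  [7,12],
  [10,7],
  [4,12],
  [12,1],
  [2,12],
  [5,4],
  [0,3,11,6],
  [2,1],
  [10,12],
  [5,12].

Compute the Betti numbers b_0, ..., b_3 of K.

K has 13 vertices, 18 edges, 4 triangles, 1 3-simplex.
rank ∂_0 = 0, rank ∂_1 = 11 ⇒ b_0 = 13 − 0 − 11 = 2; all invariant factors of ∂_1 are 1 so no torsion. So H_0 = Z^2.
rank ∂_1 = 11, rank ∂_2 = 3 ⇒ b_1 = 18 − 11 − 3 = 4; all invariant factors of ∂_2 are 1 so no torsion. So H_1 = Z^4.
rank ∂_2 = 3, rank ∂_3 = 1 ⇒ b_2 = 4 − 3 − 1 = 0; all invariant factors of ∂_3 are 1 so no torsion. So H_2 = 0.
rank ∂_3 = 1, rank ∂_4 = 0 ⇒ b_3 = 1 − 1 − 0 = 0. So H_3 = 0.

b_0 = 2, b_1 = 4, b_2 = 0, b_3 = 0.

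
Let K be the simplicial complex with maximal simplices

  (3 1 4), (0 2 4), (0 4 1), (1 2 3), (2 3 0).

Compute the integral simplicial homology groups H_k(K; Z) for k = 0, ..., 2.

H_0 = Z,  H_1 = Z,  H_2 = 0.

Fix the vertex order 0 < 1 < 2 < 3 < 4 and write every simplex with vertices in increasing order. Then dim K = 2 and the simplices of K are:

  0-simplices (5): [0], [1], [2], [3], [4]
  1-simplices (10): [0,1], [0,2], [0,3], [0,4], [1,2], [1,3], [1,4], [2,3], [2,4], [3,4]
  2-simplices (5): [0,1,4], [0,2,3], [0,2,4], [1,2,3], [1,3,4]

so the chain groups are C_0 ≅ Z^5, C_1 ≅ Z^10, C_2 ≅ Z^5.

∂_1: C_1 → C_0 sends each edge [p,q] (with p < q) to q − p.
As a 5×10 matrix over Z this has rank 4, with invariant factors (1,1,1,1).

Boundary ∂_2: C_2 → C_1 maps a triangle to the signed sum of its edges. For instance
  ∂[0,2,4] = [2,4] − [0,4] + [0,2],
  ∂[1,3,4] = [3,4] − [1,4] + [1,3].
This gives a 10×5 integer matrix of rank 5; reducing to Smith normal form yields diagonal entries (1,1,1,1,1).

Now H_k = ker ∂_k / im ∂_{k+1}, so:

  H_0: rank C_0 − rank ∂_1 = 5 − 4 = 1, and the invariant factors of ∂_1 are all 1, so H_0 ≅ Z.
  H_1: rank ker ∂_1 − rank ∂_2 = (10 − 4) − 5 = 1, and the invariant factors of ∂_2 are all 1, so H_1 ≅ Z.
  H_2: rank ker ∂_2 − rank ∂_3 = (5 − 5) − 0 = 0, and there is no ∂_3, so H_2 ≅ 0.

(K is a triangulation of the Möbius band.)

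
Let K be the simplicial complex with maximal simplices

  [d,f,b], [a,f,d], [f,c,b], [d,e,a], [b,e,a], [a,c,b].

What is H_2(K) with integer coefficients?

H_2 = 0.

Fix the vertex order a < b < c < d < e < f and write every simplex with vertices in increasing order. Then dim K = 2 and the simplices of K are:

  0-simplices (6): a, b, c, d, e, f
  1-simplices (12): ab, ac, ad, ae, af, bc, bd, be, bf, cf, de, df
  2-simplices (6): abc, abe, ade, adf, bcf, bdf

giving chain groups C_0 ≅ Z^6, C_1 ≅ Z^12, C_2 ≅ Z^6.

The boundary map ∂_1: C_1 → C_0 maps an edge to its endpoints' difference, ∂[p,q] = q − p. For instance
  ∂ac = c − a.
This gives a 6×12 integer matrix of rank 5; reducing to Smith normal form yields diagonal entries (1,1,1,1,1).

∂_2: C_2 → C_1 maps a triangle to the signed sum of its edges. For instance
  ∂bcf = cf − bf + bc,
  ∂bdf = df − bf + bd.
This gives a 12×6 integer matrix of rank 6; reducing to Smith normal form yields diagonal entries (1,1,1,1,1,1).

Computing H_k = (kernel of ∂_k) / (image of ∂_{k+1}):

  H_2: rank ker ∂_2 − rank ∂_3 = (6 − 6) − 0 = 0, and there is no ∂_3, so H_2 = 0.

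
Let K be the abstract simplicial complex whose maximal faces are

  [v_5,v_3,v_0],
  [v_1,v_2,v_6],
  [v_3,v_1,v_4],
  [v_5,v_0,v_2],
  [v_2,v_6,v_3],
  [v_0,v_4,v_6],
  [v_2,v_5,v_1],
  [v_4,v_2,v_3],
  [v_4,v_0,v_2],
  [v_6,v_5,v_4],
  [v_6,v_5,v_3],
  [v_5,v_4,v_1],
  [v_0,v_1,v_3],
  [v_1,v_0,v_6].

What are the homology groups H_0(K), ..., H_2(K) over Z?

H_0 = Z,  H_1 = Z^2,  H_2 = Z.

We work with the vertex ordering v_0 < v_1 < v_2 < v_3 < v_4 < v_5 < v_6. The simplices of K, each written with vertices in increasing order, are:

  0-simplices (7): [v_0], [v_1], [v_2], [v_3], [v_4], [v_5], [v_6]
  1-simplices (21): (21 of them)
  2-simplices (14): (14 of them)

giving chain groups C_0 ≅ Z^7, C_1 ≅ Z^21, C_2 ≅ Z^14.

The boundary map ∂_1: C_1 → C_0 is given by ∂[p,q] = [q] − [p]. For instance
  ∂[v_0,v_6] = [v_6] − [v_0].
As a 7×21 matrix over Z this has rank 6, with invariant factors (1,1,1,1,1,1).

∂_2: C_2 → C_1 maps a triangle to the signed sum of its edges. For instance
  ∂[v_1,v_2,v_5] = [v_2,v_5] − [v_1,v_5] + [v_1,v_2],
  ∂[v_3,v_5,v_6] = [v_5,v_6] − [v_3,v_6] + [v_3,v_5].
This gives a 21×14 integer matrix of rank 13; reducing to Smith normal form yields diagonal entries (1,1,1,1,1,1,1,1,1,1,1,1,1).

Reading off H_k = ker ∂_k / im ∂_{k+1}:

  H_0: rank C_0 − rank ∂_1 = 7 − 6 = 1, and the invariant factors of ∂_1 are all 1, so H_0 = Z.
  H_1: rank ker ∂_1 − rank ∂_2 = (21 − 6) − 13 = 2, and the invariant factors of ∂_2 are all 1, so H_1 = Z^2.
  H_2: rank ker ∂_2 − rank ∂_3 = (14 − 13) − 0 = 1, and there is no ∂_3, so H_2 = Z.

(K is a triangulation of the torus T^2.)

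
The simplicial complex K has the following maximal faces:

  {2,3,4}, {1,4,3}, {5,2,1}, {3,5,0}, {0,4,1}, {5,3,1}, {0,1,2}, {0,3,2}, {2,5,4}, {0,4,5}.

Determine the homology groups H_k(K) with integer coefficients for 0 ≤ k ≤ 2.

H_0 ≅ Z,  H_1 ≅ Z/2,  H_2 = 0.

We work with the vertex ordering 0 < 1 < 2 < 3 < 4 < 5. The simplices of K, each written with vertices in increasing order, are:

  0-simplices (6): [0], [1], [2], [3], [4], [5]
  1-simplices (15): [0,1], [0,2], [0,3], [0,4], [0,5], [1,2], [1,3], [1,4], [1,5], [2,3], [2,4], [2,5], [3,4], [3,5], [4,5]
  2-simplices (10): [0,1,2], [0,1,4], [0,2,3], [0,3,5], [0,4,5], [1,2,5], [1,3,4], [1,3,5], [2,3,4], [2,4,5]

so the chain groups are C_0 ≅ Z^6, C_1 ≅ Z^15, C_2 ≅ Z^10.

∂_1: C_1 → C_0 maps an edge to its endpoints' difference, ∂[p,q] = q − p. For instance
  ∂[3,5] = [5] − [3].
As a 6×15 matrix over Z this has rank 5, with invariant factors (1,1,1,1,1).

∂_2: C_2 → C_1 sends each 2-simplex [p,q,r] to [q,r] − [p,r] + [p,q]. For instance
  ∂[2,3,4] = [3,4] − [2,4] + [2,3],
  ∂[0,1,2] = [1,2] − [0,2] + [0,1].
The 15×10 boundary matrix has rank 10 and Smith normal form diag(1,1,1,1,1,1,1,1,1,2).

From H_k ≅ ker(∂_k) / im(∂_{k+1}) we obtain:

  H_0: rank C_0 − rank ∂_1 = 6 − 5 = 1, and the invariant factors of ∂_1 are all 1, so H_0 ≅ Z.
  H_1: rank ker ∂_1 − rank ∂_2 = (15 − 5) − 10 = 0, and ∂_2 has invariant factor 2 > 1, so H_1 ≅ Z/2.
  H_2: rank ker ∂_2 − rank ∂_3 = (10 − 10) − 0 = 0, and there is no ∂_3, so H_2 ≅ 0.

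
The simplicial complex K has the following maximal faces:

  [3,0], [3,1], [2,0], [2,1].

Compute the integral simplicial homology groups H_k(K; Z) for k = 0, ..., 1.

H_0 ≅ Z,  H_1 ≅ Z.

Fix the vertex order 0 < 1 < 2 < 3 and write every simplex with vertices in increasing order. Then dim K = 1 and the simplices of K are:

  0-simplices (4): [0], [1], [2], [3]
  1-simplices (4): [0,2], [0,3], [1,2], [1,3]

Hence C_0 ≅ Z^4, C_1 ≅ Z^4.

Boundary ∂_1: C_1 → C_0 maps an edge to its endpoints' difference, ∂[p,q] = q − p.
As a 4×4 matrix over Z this has rank 3, with invariant factors (1,1,1).

Now H_k = ker ∂_k / im ∂_{k+1}, so:

  H_0: rank C_0 − rank ∂_1 = 4 − 3 = 1, and the invariant factors of ∂_1 are all 1, so H_0 ≅ Z.
  H_1: rank ker ∂_1 − rank ∂_2 = (4 − 3) − 0 = 1, and there is no ∂_2, so H_1 ≅ Z.

As a check, the Euler characteristic is 4 − 4 = 0, which agrees with 1 − 1 = 0.
(K is a triangulation of the circle S^1.)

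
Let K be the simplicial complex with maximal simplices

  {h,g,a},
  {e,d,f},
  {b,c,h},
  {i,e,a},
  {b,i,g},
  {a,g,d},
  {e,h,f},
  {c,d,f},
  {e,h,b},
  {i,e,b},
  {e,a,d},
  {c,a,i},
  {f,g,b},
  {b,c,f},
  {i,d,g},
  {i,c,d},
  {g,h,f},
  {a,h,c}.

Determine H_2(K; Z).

Take the total order a < b < c < d < e < f < g < h < i on the vertex set. Then K (dimension 2) consists of the simplices:

  0-simplices (9): a, b, c, d, e, f, g, h, i
  1-simplices (27): ac, ad, ae, ag, ah, ai, bc, be, bf, bg, bh, bi, cd, cf, ch, ci, de, df, dg, di, ef, eh, ei, fg, fh, gh, gi
  2-simplices (18): ach, aci, ade, adg, aei, agh, bcf, bch, beh, bei, bfg, bgi, cdf, cdi, def, dgi, efh, fgh

Hence C_0 ≅ Z^9, C_1 ≅ Z^27, C_2 ≅ Z^18.

The boundary map ∂_1: C_1 → C_0 maps an edge to its endpoints' difference, ∂[p,q] = q − p. For instance
  ∂de = e − d.
The resulting 9×27 matrix has rank 8, and its Smith normal form has invariant factors (1,1,1,1,1,1,1,1).

Boundary ∂_2: C_2 → C_1 acts by ∂[p,q,r] = [q,r] − [p,r] + [p,q]. For instance
  ∂ade = de − ae + ad,
  ∂def = ef − df + de.
The resulting 27×18 matrix has rank 18, and its Smith normal form has invariant factors (1,1,1,1,1,1,1,1,1,1,1,1,1,1,1,1,1,2).

Now H_k = ker ∂_k / im ∂_{k+1}, so:

  H_2: rank ker ∂_2 − rank ∂_3 = (18 − 18) − 0 = 0, and there is no ∂_3, so H_2 ≅ 0.

H_2 = 0.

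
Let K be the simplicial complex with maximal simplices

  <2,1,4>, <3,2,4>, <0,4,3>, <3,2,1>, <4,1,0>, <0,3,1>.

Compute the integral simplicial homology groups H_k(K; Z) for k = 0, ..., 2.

H_0 ≅ Z,  H_1 = 0,  H_2 ≅ Z.

Fix the vertex order 0 < 1 < 2 < 3 < 4 and write every simplex with vertices in increasing order. Then dim K = 2 and the simplices of K are:

  0-simplices (5): [0], [1], [2], [3], [4]
  1-simplices (9): [0,1], [0,3], [0,4], [1,2], [1,3], [1,4], [2,3], [2,4], [3,4]
  2-simplices (6): [0,1,3], [0,1,4], [0,3,4], [1,2,3], [1,2,4], [2,3,4]

so the chain groups are C_0 ≅ Z^5, C_1 ≅ Z^9, C_2 ≅ Z^6.

The boundary map ∂_1: C_1 → C_0 is given by ∂[p,q] = [q] − [p]. For instance
  ∂[0,1] = [1] − [0].
This gives a 5×9 integer matrix of rank 4; reducing to Smith normal form yields diagonal entries (1,1,1,1).

Boundary ∂_2: C_2 → C_1 maps a triangle to the signed sum of its edges. For instance
  ∂[1,2,4] = [2,4] − [1,4] + [1,2],
  ∂[0,1,3] = [1,3] − [0,3] + [0,1].
The 9×6 boundary matrix has rank 5 and Smith normal form diag(1,1,1,1,1).

Computing H_k = (kernel of ∂_k) / (image of ∂_{k+1}):

  H_0: rank C_0 − rank ∂_1 = 5 − 4 = 1, and the invariant factors of ∂_1 are all 1, so H_0 ≅ Z.
  H_1: rank ker ∂_1 − rank ∂_2 = (9 − 4) − 5 = 0, and the invariant factors of ∂_2 are all 1, so H_1 ≅ 0.
  H_2: rank ker ∂_2 − rank ∂_3 = (6 − 5) − 0 = 1, and there is no ∂_3, so H_2 ≅ Z.

As a check, the Euler characteristic is 5 − 9 + 6 = 2, which agrees with 1 − 0 + 1 = 2.
(K is a triangulation of the 2-sphere S^2.)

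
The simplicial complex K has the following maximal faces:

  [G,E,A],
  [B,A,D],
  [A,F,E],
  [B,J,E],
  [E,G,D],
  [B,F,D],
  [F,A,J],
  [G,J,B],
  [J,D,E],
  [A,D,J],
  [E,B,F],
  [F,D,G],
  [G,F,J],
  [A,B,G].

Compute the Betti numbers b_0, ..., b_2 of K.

K has 7 vertices, 21 edges, 14 triangles.
rank ∂_0 = 0, rank ∂_1 = 6 ⇒ b_0 = 7 − 0 − 6 = 1; all invariant factors of ∂_1 are 1 so no torsion. So H_0 ≅ Z.
rank ∂_1 = 6, rank ∂_2 = 13 ⇒ b_1 = 21 − 6 − 13 = 2; all invariant factors of ∂_2 are 1 so no torsion. So H_1 ≅ Z^2.
rank ∂_2 = 13, rank ∂_3 = 0 ⇒ b_2 = 14 − 13 − 0 = 1. So H_2 ≅ Z.

b_0 = 1, b_1 = 2, b_2 = 1.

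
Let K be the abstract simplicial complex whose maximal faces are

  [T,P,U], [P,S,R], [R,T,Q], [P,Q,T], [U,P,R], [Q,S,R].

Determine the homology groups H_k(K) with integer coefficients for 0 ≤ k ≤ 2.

K has 6 vertices, 12 edges, 6 triangles.
rank ∂_0 = 0, rank ∂_1 = 5 ⇒ b_0 = 6 − 0 − 5 = 1; all invariant factors of ∂_1 are 1 so no torsion. So H_0 ≅ Z.
rank ∂_1 = 5, rank ∂_2 = 6 ⇒ b_1 = 12 − 5 − 6 = 1; all invariant factors of ∂_2 are 1 so no torsion. So H_1 ≅ Z.
rank ∂_2 = 6, rank ∂_3 = 0 ⇒ b_2 = 6 − 6 − 0 = 0. So H_2 ≅ 0.

H_0 = Z,  H_1 = Z,  H_2 = 0.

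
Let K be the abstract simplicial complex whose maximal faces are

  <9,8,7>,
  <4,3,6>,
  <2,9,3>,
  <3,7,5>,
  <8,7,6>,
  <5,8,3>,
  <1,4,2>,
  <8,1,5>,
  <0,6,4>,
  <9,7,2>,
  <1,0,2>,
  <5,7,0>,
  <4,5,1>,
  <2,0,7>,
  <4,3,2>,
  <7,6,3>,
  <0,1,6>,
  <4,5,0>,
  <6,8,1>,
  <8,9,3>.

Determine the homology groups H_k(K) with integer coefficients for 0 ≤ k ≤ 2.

Order the vertices as 0 < 1 < 2 < 3 < 4 < 5 < 6 < 7 < 8 < 9. Listing each simplex with vertices in this order, K has dimension 2 with simplices:

  0-simplices (10): [0], [1], [2], [3], [4], [5], [6], [7], [8], [9]
  1-simplices (30): (30 of them)
  2-simplices (20): (20 of them)

giving chain groups C_0 ≅ Z^10, C_1 ≅ Z^30, C_2 ≅ Z^20.

∂_1: C_1 → C_0 sends each edge [p,q] (with p < q) to q − p. For instance
  ∂[7,8] = [8] − [7].
The resulting 10×30 matrix has rank 9, and its Smith normal form has invariant factors (1,1,1,1,1,1,1,1,1).

The boundary map ∂_2: C_2 → C_1 acts by ∂[p,q,r] = [q,r] − [p,r] + [p,q]. For instance
  ∂[2,3,4] = [3,4] − [2,4] + [2,3],
  ∂[6,7,8] = [7,8] − [6,8] + [6,7].
This gives a 30×20 integer matrix of rank 20; reducing to Smith normal form yields diagonal entries (1,1,1,1,1,1,1,1,1,1,1,1,1,1,1,1,1,1,1,2).

From H_k ≅ ker(∂_k) / im(∂_{k+1}) we obtain:

  H_0: rank C_0 − rank ∂_1 = 10 − 9 = 1, and the invariant factors of ∂_1 are all 1, so H_0 ≅ Z.
  H_1: rank ker ∂_1 − rank ∂_2 = (30 − 9) − 20 = 1, and ∂_2 has invariant factor 2 > 1, so H_1 ≅ Z ⊕ Z_2.
  H_2: rank ker ∂_2 − rank ∂_3 = (20 − 20) − 0 = 0, and there is no ∂_3, so H_2 ≅ 0.

(K is a triangulation of the Klein bottle.)

H_0 ≅ Z,  H_1 ≅ Z ⊕ Z_2,  H_2 = 0.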